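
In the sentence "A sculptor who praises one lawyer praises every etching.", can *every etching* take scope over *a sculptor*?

*every etching* sits in the matrix clause, not in the relative clause on *a sculptor*.
Clause-internal QR can adjoin the lower DP above the subject, yielding the inverse reading.
Both orderings are possible: *a sculptor* > *every etching* and *every etching* > *a sculptor*.

Yes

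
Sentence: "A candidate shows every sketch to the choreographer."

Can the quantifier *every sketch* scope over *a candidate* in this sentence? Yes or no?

Yes

*a candidate* and *every sketch* are co-arguments of the matrix verb, with nothing but a clause-internal boundary between them.
Nothing blocks QR of the lower DP to a position above the higher one, so inverse scope is available.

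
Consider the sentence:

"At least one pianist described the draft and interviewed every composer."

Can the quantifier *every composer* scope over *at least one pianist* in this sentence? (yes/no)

No

Structurally, *every composer* is inside one conjunct of the coordinate structure (*interviewed every composer*).
The Coordinate Structure Constraint blocks movement (including QR) out of a single conjunct.
So *every composer* cannot raise high enough to outscope *at least one pianist*; only the surface ordering *at least one pianist* > *every composer* is available.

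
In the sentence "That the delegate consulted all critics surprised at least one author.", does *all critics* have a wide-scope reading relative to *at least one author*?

*all critics* occurs within the sentential subject *that the delegate consulted all critics*.
The Sentential Subject Constraint rules out raising the quantifier out of the that-clause subject.
*all critics* > *at least one author* would require crossing that boundary, which is illicit.

No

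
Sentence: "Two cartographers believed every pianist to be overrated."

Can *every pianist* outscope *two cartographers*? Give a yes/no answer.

*every pianist* is an ECM subject; ECM complements are not islands, and the embedded quantifier may take matrix scope.
Clause-internal QR can adjoin the lower DP above the subject, yielding the inverse reading.

Yes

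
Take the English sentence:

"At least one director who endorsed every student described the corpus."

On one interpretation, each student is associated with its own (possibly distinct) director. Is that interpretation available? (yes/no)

The described interpretation is the *every student* > *at least one director* scoping.
Structurally, *every student* is inside the relative clause *who endorsed every student*.
QR out of a relative clause is ruled out by the relative-clause island constraint.
So *every student* cannot raise high enough to outscope *at least one director*; only the surface ordering *at least one director* > *every student* is available.

No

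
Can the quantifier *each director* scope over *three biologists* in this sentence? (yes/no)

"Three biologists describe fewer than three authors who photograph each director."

No

*each director* is embedded in the relative clause *who photograph each director* modifying *fewer than three authors*.
Relative clauses are scope islands: a quantifier cannot QR out of a relative clause to take scope in the matrix clause.
So *each director* cannot raise to a position above *three biologists*.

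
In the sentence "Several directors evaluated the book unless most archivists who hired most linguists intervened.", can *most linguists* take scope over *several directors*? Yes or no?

No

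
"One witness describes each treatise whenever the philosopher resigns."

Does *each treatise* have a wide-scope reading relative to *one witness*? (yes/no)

Neither queried DP is inside the adjunct, so the adjunct-island constraint does not apply.
Nothing blocks QR of the lower DP to a position above the higher one, so inverse scope is available.

Yes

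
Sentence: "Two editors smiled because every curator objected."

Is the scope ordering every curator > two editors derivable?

No

The target quantifier *every curator* is part of the adjunct clause *because every curator objected*.
Adverbial clauses are not L-marked, so they are barriers for QR — the quantifier cannot escape the adjunct.
*every curator* > *two editors* would require crossing that boundary, which is illicit.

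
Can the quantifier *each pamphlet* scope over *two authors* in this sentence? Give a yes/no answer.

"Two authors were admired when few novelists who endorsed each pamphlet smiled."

No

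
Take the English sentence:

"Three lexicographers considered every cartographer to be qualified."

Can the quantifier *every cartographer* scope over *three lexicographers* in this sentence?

Yes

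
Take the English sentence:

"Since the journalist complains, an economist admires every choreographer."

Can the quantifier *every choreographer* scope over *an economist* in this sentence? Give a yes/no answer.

Yes

*every choreographer* is a matrix argument; the adjunct is an island but the target quantifier is outside it.
Ordinary QR to a clause-peripheral position gives the wide-scope LF for the lower DP.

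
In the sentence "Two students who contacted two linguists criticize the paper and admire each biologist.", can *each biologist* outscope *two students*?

No

The DP *each biologist* is contained in one conjunct of the coordinate structure (*admire each biologist*).
Coordinate structures are islands for non-across-the-board movement, QR included.
So the wide-scope reading for *each biologist* is blocked.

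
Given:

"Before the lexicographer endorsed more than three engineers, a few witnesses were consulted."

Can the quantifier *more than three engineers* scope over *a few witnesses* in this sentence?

No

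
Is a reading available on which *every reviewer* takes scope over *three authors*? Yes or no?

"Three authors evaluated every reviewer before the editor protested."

The adjunct clause does not contain *every reviewer*, which is the matrix object.
QR within a single clause is free, so the lower quantifier may take scope over the higher one.
So *every reviewer* > *three authors* is among the available readings.

Yes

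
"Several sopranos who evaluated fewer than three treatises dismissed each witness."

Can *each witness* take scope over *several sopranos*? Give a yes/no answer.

The RC *who evaluated fewer than three treatises* is an island, but *each witness* is not inside it — it is the matrix object, a clausemate of *several sopranos*.
With no island boundary between them, the object can take inverse scope over the subject via ordinary QR within the clause.

Yes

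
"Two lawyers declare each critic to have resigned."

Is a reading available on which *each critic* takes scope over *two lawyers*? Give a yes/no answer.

The ECM infinitive is scope-transparent — *each critic* is free to raise above *two lawyers*.
Ordinary QR to a clause-peripheral position gives the wide-scope LF for the lower DP.

Yes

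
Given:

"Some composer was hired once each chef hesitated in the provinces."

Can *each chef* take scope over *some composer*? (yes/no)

No

*each chef* sits inside the adjunct clause *once each chef hesitated in the provinces*.
Adjuncts are opaque for quantifier raising; a quantifier in an adjunct stays inside it.
*each chef* > *some composer* would require crossing that boundary, which is illicit.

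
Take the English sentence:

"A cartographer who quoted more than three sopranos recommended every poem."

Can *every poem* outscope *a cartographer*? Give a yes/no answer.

Yes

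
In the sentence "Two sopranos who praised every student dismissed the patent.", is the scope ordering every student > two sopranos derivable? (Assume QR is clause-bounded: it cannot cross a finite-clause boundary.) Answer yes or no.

The target quantifier *every student* is part of the relative clause *who praised every student*.
Relative clauses are scope islands: a quantifier cannot QR out of a relative clause to take scope in the matrix clause.
There is no licit LF on which *every student* c-commands *two sopranos*.

No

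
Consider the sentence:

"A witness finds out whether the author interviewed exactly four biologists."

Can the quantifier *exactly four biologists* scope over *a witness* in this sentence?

No

*exactly four biologists* sits inside the embedded question *whether the author interviewed exactly four biologists*.
An indirect question is a wh-island; the filled [Spec,CP] blocks QR across the CP edge.
So *exactly four biologists* cannot raise high enough to outscope *a witness*; only the surface ordering *a witness* > *exactly four biologists* is available.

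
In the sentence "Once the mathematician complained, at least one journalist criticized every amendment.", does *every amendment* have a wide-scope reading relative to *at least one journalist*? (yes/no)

The adjunct clause does not contain *every amendment*, which is the matrix object.
Since no island is crossed, the inverse ordering is licensed alongside surface scope.

Yes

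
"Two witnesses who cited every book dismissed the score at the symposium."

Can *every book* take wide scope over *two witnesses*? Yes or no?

*every book* is embedded in the relative clause *who cited every book*.
The relative clause forms an island for QR, so the quantifier is confined to the head noun's restrictor.
*every book* > *two witnesses* would require crossing that boundary, which is illicit.

No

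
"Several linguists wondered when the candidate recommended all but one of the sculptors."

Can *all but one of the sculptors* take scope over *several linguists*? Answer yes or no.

Structurally, *all but one of the sculptors* is inside the embedded question *when the candidate recommended all but one of the sculptors*.
Embedded questions are wh-islands: a quantifier inside an indirect question cannot QR into the matrix clause.
There is no licit LF on which *all but one of the sculptors* c-commands *several linguists*.

No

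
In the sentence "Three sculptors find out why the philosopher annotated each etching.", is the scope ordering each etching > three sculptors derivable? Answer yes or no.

*each etching* is embedded in the embedded question *why the philosopher annotated each etching*.
An indirect question is a wh-island; the filled [Spec,CP] blocks QR across the CP edge.
The inverse ordering *each etching* > *three sculptors* is therefore underivable.

No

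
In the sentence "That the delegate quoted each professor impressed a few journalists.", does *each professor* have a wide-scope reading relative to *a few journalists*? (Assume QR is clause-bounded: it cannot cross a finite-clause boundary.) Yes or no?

Structurally, *each professor* is inside the sentential subject *that the delegate quoted each professor*.
The Sentential Subject Constraint rules out raising the quantifier out of the that-clause subject.
The ordering *each professor* > *a few journalists* is therefore underivable.

No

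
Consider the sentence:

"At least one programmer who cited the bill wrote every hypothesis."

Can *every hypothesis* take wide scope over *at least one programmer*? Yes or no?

Yes

*every hypothesis* is a matrix argument; only *at least one programmer* is modified by the relative clause *who cited the bill*, so the RC island is irrelevant to the target quantifier.
No island intervenes, so both surface and inverse scope are derivable.
So *every hypothesis* > *at least one programmer* is among the available readings.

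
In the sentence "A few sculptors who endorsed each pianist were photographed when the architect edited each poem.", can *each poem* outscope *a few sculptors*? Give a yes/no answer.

*each poem* sits inside the adjunct clause *when the architect edited each poem*.
Adverbial clauses are not L-marked, so they are barriers for QR — the quantifier cannot escape the adjunct.
Hence only narrow scope for *each poem* (under *a few sculptors*) survives.

No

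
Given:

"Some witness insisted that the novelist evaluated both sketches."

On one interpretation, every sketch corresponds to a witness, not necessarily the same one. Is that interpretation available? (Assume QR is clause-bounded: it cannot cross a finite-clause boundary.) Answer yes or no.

No

This is the *both sketches* > *some witness* reading.
*both sketches* sits inside the finite complement clause *that the novelist evaluated both sketches*.
Finite CP is the ceiling for QR here, by assumption.
Hence only narrow scope for *both sketches* (under *some witness*) survives.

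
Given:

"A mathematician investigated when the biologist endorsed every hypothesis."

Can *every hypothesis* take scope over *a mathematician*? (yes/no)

No

The target quantifier *every hypothesis* is part of the embedded question *when the biologist endorsed every hypothesis*.
QR across an interrogative CP boundary is ruled out as a wh-island violation.
*every hypothesis* > *a mathematician* would require crossing that boundary, which is illicit.
(Only the surface reading survives: one fixed mathematician with respect to all the relevant hypotheses.)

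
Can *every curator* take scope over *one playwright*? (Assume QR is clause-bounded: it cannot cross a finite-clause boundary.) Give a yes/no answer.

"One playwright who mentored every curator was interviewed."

No

Structurally, *every curator* is inside the relative clause *who mentored every curator*.
A relative clause is a scope island — quantifier raising cannot cross its boundary.
So *every curator* cannot raise high enough to outscope *one playwright*; only the surface ordering *one playwright* > *every curator* is available.
(Only the surface reading survives: one fixed playwright with respect to all the relevant curators.)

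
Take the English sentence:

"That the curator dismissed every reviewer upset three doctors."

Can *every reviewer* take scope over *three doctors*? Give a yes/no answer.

Structurally, *every reviewer* is inside the sentential subject *that the curator dismissed every reviewer*.
Clausal subjects are scope islands; QR from inside the subject into the matrix is barred.
*every reviewer* > *three doctors* would require crossing that boundary, which is illicit.

No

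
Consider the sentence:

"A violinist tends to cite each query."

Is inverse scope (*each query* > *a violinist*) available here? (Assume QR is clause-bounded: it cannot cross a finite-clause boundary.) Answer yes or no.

The matrix predicate is a raising verb, whose infinitival complement is not a scope island — *each query* can QR into the matrix clause.
With no island boundary between them, the object can take inverse scope over the subject via ordinary QR within the clause.

Yes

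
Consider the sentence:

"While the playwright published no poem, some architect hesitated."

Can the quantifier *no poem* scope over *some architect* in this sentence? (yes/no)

No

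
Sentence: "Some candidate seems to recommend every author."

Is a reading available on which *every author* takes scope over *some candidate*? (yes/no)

Yes

The matrix predicate is a raising verb, whose infinitival complement is not a scope island — *every author* can QR into the matrix clause.
Since no island is crossed, the inverse ordering is licensed alongside surface scope.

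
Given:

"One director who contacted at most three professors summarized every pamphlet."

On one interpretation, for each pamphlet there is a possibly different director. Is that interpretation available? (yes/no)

The described interpretation is the *every pamphlet* > *one director* scoping.
Although the sentence contains a relative clause (*who contacted at most three professors*), *every pamphlet* is outside it, in the matrix VP.
Since no island is crossed, the inverse ordering is licensed alongside surface scope.

Yes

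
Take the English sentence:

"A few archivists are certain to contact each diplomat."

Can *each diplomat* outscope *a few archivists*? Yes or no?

*each diplomat* is the object of the infinitival complement of a raising predicate; raising infinitives are transparent for QR, so the two DPs are in effect clausemates.
Ordinary QR to a clause-peripheral position gives the wide-scope LF for the lower DP.
So *each diplomat* > *a few archivists* is among the available readings.

Yes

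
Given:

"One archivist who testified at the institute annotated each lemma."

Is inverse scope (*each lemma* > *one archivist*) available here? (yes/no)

Although the sentence contains a relative clause (*who testified at the institute*), *each lemma* is outside it, in the matrix VP.
No island intervenes, so both surface and inverse scope are derivable.

Yes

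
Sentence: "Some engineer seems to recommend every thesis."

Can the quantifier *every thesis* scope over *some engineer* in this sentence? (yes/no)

Yes

Infinitival complements of raising predicates do not block QR; *every thesis* and *some engineer* are effectively clausemates.
Ordinary QR to a clause-peripheral position gives the wide-scope LF for the lower DP.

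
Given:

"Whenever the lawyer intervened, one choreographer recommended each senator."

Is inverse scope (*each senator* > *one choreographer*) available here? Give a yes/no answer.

Yes

Although there is an adjunct clause, *each senator* is in the main clause, not inside the adjunct.
Nothing blocks QR of the lower DP to a position above the higher one, so inverse scope is available.
So *each senator* > *one choreographer* is among the available readings.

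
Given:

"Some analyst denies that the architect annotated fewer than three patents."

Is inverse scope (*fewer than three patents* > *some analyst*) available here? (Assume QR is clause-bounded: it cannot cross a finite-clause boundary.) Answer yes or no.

No

Structurally, *fewer than three patents* is inside the finite complement clause *that the architect annotated fewer than three patents*.
Under clause-bounded QR, a quantifier in an embedded finite clause cannot raise into the matrix clause.
So *fewer than three patents* cannot raise to a position above *some analyst*.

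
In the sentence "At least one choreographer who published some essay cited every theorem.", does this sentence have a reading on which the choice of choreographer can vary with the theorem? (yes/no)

That reading corresponds to *every theorem* > *at least one choreographer*.
*every theorem* sits in the matrix clause, not in the relative clause on *at least one choreographer*.
Nothing blocks QR of the lower DP to a position above the higher one, so inverse scope is available.

Yes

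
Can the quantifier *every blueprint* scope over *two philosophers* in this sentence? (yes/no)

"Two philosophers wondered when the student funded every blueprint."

No

*every blueprint* is embedded in the embedded question *when the student funded every blueprint*.
QR across an interrogative CP boundary is ruled out as a wh-island violation.
There is no licit LF on which *every blueprint* c-commands *two philosophers*.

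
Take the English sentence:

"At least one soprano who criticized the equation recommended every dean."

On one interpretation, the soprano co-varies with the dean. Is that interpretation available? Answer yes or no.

Yes

The paraphrase describes the scope ordering *every dean* > *at least one soprano*.
The RC *who criticized the equation* is an island, but *every dean* is not inside it — it is the matrix object, a clausemate of *at least one soprano*.
No island intervenes, so both surface and inverse scope are derivable.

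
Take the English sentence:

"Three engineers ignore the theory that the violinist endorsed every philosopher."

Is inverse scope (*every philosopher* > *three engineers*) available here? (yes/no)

Structurally, *every philosopher* is inside the complex NP *the theory that the violinist endorsed every philosopher*.
The Complex NP Constraint bars QR out of the complement clause of a noun.
*every philosopher* > *three engineers* would require crossing that boundary, which is illicit.

No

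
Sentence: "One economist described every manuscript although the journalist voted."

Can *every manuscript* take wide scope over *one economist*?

Yes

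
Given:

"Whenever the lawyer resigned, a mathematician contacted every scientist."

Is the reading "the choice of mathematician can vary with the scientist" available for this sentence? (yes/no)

Yes

The described interpretation is the *every scientist* > *a mathematician* scoping.
The adjunct island is irrelevant here — *every scientist* and *a mathematician* are both in the matrix clause.
With no island boundary between them, the object can take inverse scope over the subject via ordinary QR within the clause.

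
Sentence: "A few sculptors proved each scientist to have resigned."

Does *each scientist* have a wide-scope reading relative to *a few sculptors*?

Yes

This is an ECM construction: *each scientist* is the infinitival subject, Case-marked by the matrix verb, and the infinitive is transparent for QR.
Clause-internal QR can adjoin the lower DP above the subject, yielding the inverse reading.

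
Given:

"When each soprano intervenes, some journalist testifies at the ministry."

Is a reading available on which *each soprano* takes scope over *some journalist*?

*each soprano* occurs within the adjunct clause *when each soprano intervenes*.
Adverbial clauses are not L-marked, so they are barriers for QR — the quantifier cannot escape the adjunct.
So the wide-scope reading for *each soprano* is blocked.

No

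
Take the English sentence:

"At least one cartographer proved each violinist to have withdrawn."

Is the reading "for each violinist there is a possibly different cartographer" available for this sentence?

Yes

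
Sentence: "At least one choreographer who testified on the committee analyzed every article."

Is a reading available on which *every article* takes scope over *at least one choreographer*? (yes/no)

Yes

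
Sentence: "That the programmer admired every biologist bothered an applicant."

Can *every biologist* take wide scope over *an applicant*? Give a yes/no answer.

The DP *every biologist* is contained in the sentential subject *that the programmer admired every biologist*.
The subject-island constraint blocks QR out of a clausal subject.
*every biologist* is confined to the island and cannot take scope over *an applicant*.

No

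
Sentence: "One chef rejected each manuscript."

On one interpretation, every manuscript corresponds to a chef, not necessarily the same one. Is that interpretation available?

The described interpretation is the *each manuscript* > *one chef* scoping.
*each manuscript* and *one chef* are in the same minimal clause.
QR within a single clause is free, so the lower quantifier may take scope over the higher one.

Yes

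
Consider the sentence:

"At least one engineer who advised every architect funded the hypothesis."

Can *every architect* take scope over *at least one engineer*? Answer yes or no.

*every architect* sits inside the relative clause *who advised every architect*.
Relative clauses block scope extraction: QR cannot target a position outside the modified NP.
*every architect* > *at least one engineer* would require crossing that boundary, which is illicit.
(Only the surface reading survives: one fixed engineer with respect to all the relevant architects.)

No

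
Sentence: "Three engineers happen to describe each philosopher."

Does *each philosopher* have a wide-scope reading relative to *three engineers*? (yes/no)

Yes

The matrix predicate is a raising verb, whose infinitival complement is not a scope island — *each philosopher* can QR into the matrix clause.
With no island boundary between them, the object can take inverse scope over the subject via ordinary QR within the clause.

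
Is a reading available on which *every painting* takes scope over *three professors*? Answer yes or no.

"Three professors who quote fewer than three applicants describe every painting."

Yes

Although the sentence contains a relative clause (*who quote fewer than three applicants*), *every painting* is outside it, in the matrix VP.
QR within a single clause is free, so the lower quantifier may take scope over the higher one.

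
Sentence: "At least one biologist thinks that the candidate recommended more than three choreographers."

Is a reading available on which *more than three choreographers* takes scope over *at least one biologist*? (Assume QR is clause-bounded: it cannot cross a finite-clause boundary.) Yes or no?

*more than three choreographers* is embedded in the finite complement clause *that the candidate recommended more than three choreographers*.
QR is clause-bounded, so the finite complement is a scope island for the embedded quantifier.
So *more than three choreographers* cannot raise to a position above *at least one biologist*.
(Only the surface reading survives: one fixed biologist with respect to all the relevant choreographers.)

No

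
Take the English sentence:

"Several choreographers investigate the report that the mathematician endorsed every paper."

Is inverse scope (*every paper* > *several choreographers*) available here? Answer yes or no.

The target quantifier *every paper* is part of the complex NP *the report that the mathematician endorsed every paper*.
The Complex NP Constraint bars QR out of the complement clause of a noun.
The inverse ordering *every paper* > *several choreographers* is therefore underivable.

No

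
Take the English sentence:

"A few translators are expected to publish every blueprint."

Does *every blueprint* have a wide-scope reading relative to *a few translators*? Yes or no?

Yes

*every blueprint* is inside a raising infinitive, which is transparent to QR (no CP barrier), so it behaves as a matrix argument.
Nothing blocks QR of the lower DP to a position above the higher one, so inverse scope is available.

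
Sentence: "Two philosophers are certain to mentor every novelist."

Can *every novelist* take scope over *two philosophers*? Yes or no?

*every novelist* is the object of the infinitival complement of a raising predicate; raising infinitives are transparent for QR, so the two DPs are in effect clausemates.
Since no island is crossed, the inverse ordering is licensed alongside surface scope.

Yes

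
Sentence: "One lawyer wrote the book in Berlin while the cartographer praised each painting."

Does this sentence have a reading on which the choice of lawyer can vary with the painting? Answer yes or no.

The paraphrase describes the scope ordering *each painting* > *one lawyer*.
*each painting* sits inside the adjunct clause *while the cartographer praised each painting*.
Adverbial clauses are not L-marked, so they are barriers for QR — the quantifier cannot escape the adjunct.
So the wide-scope reading for *each painting* is blocked.
(Only the surface reading survives: one fixed lawyer with respect to all the relevant paintings.)

No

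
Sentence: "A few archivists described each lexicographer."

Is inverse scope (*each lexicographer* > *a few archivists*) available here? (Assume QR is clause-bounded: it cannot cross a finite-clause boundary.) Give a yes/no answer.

Yes

*each lexicographer* and *a few archivists* are in the same minimal clause.
Nothing blocks QR of the lower DP to a position above the higher one, so inverse scope is available.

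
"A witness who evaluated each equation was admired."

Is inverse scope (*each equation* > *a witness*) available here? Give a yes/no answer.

No

Structurally, *each equation* is inside the relative clause *who evaluated each equation*.
Quantifiers inside a relative clause are trapped there; the RC boundary blocks QR.
*each equation* > *a witness* would require crossing that boundary, which is illicit.
(Only the surface reading survives: one fixed witness with respect to all the relevant equations.)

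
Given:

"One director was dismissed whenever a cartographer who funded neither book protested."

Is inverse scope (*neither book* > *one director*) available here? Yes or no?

No

*neither book* is embedded in the relative clause *who funded neither book*, which is itself inside the adjunct *whenever a cartographer who funded neither book protested*.
Two island boundaries intervene — the relative clause and the adjunct. Either alone would block QR.
*neither book* is confined to the island and cannot take scope over *one director*.
(Only the surface reading survives: one fixed director with respect to all the relevant books.)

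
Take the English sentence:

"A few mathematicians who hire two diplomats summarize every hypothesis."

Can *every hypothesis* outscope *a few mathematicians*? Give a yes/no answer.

Yes

*every hypothesis* sits in the matrix clause, not in the relative clause on *a few mathematicians*.
Since no island is crossed, the inverse ordering is licensed alongside surface scope.
So *every hypothesis* > *a few mathematicians* is among the available readings.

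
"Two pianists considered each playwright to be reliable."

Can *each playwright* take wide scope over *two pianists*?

Yes

The ECM infinitive is scope-transparent — *each playwright* is free to raise above *two pianists*.
QR within a single clause is free, so the lower quantifier may take scope over the higher one.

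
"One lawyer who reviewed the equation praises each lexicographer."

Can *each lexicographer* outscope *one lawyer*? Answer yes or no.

Yes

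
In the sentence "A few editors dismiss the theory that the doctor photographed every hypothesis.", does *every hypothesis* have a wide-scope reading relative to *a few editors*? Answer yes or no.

*every hypothesis* is embedded in the complex NP *the theory that the doctor photographed every hypothesis*.
The Complex NP Constraint bars QR out of the complement clause of a noun.
*every hypothesis* > *a few editors* would require crossing that boundary, which is illicit.

No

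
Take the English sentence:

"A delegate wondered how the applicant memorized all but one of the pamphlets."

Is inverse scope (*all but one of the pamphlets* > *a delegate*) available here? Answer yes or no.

No

*all but one of the pamphlets* occurs within the embedded question *how the applicant memorized all but one of the pamphlets*.
QR across an interrogative CP boundary is ruled out as a wh-island violation.
*all but one of the pamphlets* is confined to the island and cannot take scope over *a delegate*.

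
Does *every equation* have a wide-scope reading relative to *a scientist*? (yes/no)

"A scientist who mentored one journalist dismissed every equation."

The relative clause *who mentored one journalist* modifies *a scientist*, but *every equation* is not inside that relative clause — it is an argument of the matrix verb.
No island intervenes, so both surface and inverse scope are derivable.

Yes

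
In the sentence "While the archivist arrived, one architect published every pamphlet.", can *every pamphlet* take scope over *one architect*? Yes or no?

Yes

*every pamphlet* is a matrix argument; the adjunct is an island but the target quantifier is outside it.
Clause-internal QR can adjoin the lower DP above the subject, yielding the inverse reading.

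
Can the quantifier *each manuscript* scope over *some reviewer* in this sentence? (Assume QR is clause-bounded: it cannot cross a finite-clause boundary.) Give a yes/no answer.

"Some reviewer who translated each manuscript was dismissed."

No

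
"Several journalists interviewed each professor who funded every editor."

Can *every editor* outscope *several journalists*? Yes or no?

No

Structurally, *every editor* is inside the relative clause *who funded every editor* modifying *each professor*.
QR out of a relative clause is ruled out by the relative-clause island constraint.
So the wide-scope reading for *every editor* is blocked.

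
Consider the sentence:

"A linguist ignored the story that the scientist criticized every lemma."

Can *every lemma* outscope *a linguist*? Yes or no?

No

*every lemma* is embedded in the complex NP *the story that the scientist criticized every lemma*.
The Complex NP Constraint bars QR out of the complement clause of a noun.
There is no licit LF on which *every lemma* c-commands *a linguist*.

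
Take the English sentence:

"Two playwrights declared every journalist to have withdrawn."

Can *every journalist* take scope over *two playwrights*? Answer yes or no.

Yes

This is an ECM construction: *every journalist* is the infinitival subject, Case-marked by the matrix verb, and the infinitive is transparent for QR.
Nothing blocks QR of the lower DP to a position above the higher one, so inverse scope is available.
Both orderings are possible: *two playwrights* > *every journalist* and *every journalist* > *two playwrights*.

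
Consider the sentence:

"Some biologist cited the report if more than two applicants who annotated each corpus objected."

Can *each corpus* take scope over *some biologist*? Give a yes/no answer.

No

The target quantifier *each corpus* is part of the relative clause *who annotated each corpus*, which is itself inside the adjunct *if more than two applicants who annotated each corpus objected*.
Both the relative clause and the enclosing adjunct are scope islands; QR cannot cross either.
There is no licit LF on which *each corpus* c-commands *some biologist*.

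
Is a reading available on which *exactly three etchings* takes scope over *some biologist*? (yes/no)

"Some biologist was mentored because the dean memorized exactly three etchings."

No

Structurally, *exactly three etchings* is inside the adjunct clause *because the dean memorized exactly three etchings*.
The adjunct-island constraint bars QR out of an adverbial clause.
*exactly three etchings* > *some biologist* would require crossing that boundary, which is illicit.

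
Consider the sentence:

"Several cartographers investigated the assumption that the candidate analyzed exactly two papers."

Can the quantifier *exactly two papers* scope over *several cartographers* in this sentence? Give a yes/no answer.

No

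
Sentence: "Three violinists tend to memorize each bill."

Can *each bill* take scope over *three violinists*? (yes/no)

Yes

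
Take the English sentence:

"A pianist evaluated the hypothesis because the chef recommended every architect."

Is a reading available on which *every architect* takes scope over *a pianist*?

No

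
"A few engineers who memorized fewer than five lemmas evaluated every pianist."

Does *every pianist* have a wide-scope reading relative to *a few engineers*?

Yes

*every pianist* is a matrix argument; only *a few engineers* is modified by the relative clause *who memorized fewer than five lemmas*, so the RC island is irrelevant to the target quantifier.
No island intervenes, so both surface and inverse scope are derivable.
The sentence is scopally ambiguous between *a few engineers* > *every pianist* and *every pianist* > *a few engineers*.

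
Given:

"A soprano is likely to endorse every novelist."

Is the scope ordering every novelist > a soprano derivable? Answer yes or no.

*every novelist* is the object of the infinitival complement of a raising predicate; raising infinitives are transparent for QR, so the two DPs are in effect clausemates.
QR within a single clause is free, so the lower quantifier may take scope over the higher one.

Yes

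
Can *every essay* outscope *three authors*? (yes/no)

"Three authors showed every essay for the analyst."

Yes

*three authors* and *every essay* are co-arguments of the matrix verb, with nothing but a clause-internal boundary between them.
QR within a single clause is free, so the lower quantifier may take scope over the higher one.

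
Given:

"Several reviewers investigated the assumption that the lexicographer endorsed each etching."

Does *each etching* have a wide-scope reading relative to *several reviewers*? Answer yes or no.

The target quantifier *each etching* is part of the complex NP *the assumption that the lexicographer endorsed each etching*.
Noun-complement clauses are scope islands (the Complex NP Constraint): a quantifier inside one cannot scope into the matrix.
*each etching* > *several reviewers* would require crossing that boundary, which is illicit.

No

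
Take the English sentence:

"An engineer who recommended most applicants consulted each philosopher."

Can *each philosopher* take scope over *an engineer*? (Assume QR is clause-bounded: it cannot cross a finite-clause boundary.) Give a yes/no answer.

The relative clause *who recommended most applicants* modifies *an engineer*, but *each philosopher* is not inside that relative clause — it is an argument of the matrix verb.
Nothing blocks QR of the lower DP to a position above the higher one, so inverse scope is available.

Yes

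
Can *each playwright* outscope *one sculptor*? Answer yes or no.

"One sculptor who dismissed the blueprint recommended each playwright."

Yes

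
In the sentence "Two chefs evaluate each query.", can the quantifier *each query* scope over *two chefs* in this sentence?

Yes

Both DPs are arguments of the same predicate; there is no clause or island boundary between them.
Ordinary QR to a clause-peripheral position gives the wide-scope LF for the lower DP.
So *each query* > *two chefs* is among the available readings.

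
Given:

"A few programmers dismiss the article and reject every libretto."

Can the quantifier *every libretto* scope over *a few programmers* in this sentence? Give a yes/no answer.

No

The DP *every libretto* is contained in one conjunct of the coordinate structure (*reject every libretto*).
The Coordinate Structure Constraint blocks movement (including QR) out of a single conjunct.
There is no licit LF on which *every libretto* c-commands *a few programmers*.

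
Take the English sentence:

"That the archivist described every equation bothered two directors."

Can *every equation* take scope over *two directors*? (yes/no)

No

Structurally, *every equation* is inside the sentential subject *that the archivist described every equation*.
Subjects — clausal subjects included — are islands for extraction, and QR is no exception.
So the wide-scope reading for *every equation* is blocked.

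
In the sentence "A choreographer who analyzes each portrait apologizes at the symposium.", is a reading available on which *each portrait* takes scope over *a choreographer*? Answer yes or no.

No

*each portrait* sits inside the relative clause *who analyzes each portrait*.
Relative clauses are scope islands: a quantifier cannot QR out of a relative clause to take scope in the matrix clause.
So *each portrait* cannot raise high enough to outscope *a choreographer*; only the surface ordering *a choreographer* > *each portrait* is available.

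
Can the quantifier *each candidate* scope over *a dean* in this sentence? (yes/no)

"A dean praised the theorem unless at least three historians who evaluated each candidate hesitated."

No

The target quantifier *each candidate* is part of the relative clause *who evaluated each candidate*, which is itself inside the adjunct *unless at least three historians who evaluated each candidate hesitated*.
Two island boundaries intervene — the relative clause and the adjunct. Either alone would block QR.
So the wide-scope reading for *each candidate* is blocked.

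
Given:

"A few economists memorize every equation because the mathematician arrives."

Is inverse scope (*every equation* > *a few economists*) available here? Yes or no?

The adjunct island is irrelevant here — *every equation* and *a few economists* are both in the matrix clause.
QR within a single clause is free, so the lower quantifier may take scope over the higher one.
So *every equation* > *a few economists* is among the available readings.

Yes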